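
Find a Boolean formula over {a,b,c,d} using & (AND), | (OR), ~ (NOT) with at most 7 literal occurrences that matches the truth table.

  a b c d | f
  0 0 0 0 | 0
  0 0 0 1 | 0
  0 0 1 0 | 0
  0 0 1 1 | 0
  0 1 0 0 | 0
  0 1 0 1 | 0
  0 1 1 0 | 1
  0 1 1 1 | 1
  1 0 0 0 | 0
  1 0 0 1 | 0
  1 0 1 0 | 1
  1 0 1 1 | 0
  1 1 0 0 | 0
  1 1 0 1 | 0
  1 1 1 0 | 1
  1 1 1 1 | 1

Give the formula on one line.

  ~d = 1010101010101010
  (a & ~d) = 0000000010101010
  ((a & ~d) | b) = 0000111110101111
  (c & ((a & ~d) | b)) = 0000001100100011

(c & ((a & ~d) | b))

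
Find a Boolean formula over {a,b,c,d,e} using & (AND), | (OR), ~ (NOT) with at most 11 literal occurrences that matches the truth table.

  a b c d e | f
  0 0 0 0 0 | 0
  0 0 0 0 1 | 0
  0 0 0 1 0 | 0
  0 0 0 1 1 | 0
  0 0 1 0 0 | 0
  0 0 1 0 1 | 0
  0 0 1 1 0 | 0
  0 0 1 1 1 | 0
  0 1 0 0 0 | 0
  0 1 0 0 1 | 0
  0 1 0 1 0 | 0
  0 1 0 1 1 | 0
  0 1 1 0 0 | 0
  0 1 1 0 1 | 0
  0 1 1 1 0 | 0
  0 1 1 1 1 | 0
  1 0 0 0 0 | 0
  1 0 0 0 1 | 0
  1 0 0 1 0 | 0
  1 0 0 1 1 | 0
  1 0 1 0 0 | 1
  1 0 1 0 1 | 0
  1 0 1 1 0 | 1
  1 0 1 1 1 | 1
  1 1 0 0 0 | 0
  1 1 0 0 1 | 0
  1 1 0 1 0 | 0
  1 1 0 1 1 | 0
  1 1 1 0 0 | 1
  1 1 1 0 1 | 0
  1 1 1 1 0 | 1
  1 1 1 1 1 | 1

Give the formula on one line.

  ~a = 11111111111111110000000000000000
  (d & e) = 00010001000100010001000100010001
  (c & (d & e)) = 00000001000000010000000100000001
  (~a | (c & (d & e))) = 11111111111111110000000100000001
  ~e = 10101010101010101010101010101010
  ~c = 11110000111100001111000011110000
  (~e | ~c) = 11111010111110101111101011111010
  ((~a | (c & (d & e))) | (~e | ~c)) = 11111111111111111111101111111011
  (c & a) = 00000000000000000000111100001111
  (((~a | (c & (d & e))) | (~e | ~c)) & (c & a)) = 00000000000000000000101100001011

(((~a | (c & (d & e))) | (~e | ~c)) & (c & a))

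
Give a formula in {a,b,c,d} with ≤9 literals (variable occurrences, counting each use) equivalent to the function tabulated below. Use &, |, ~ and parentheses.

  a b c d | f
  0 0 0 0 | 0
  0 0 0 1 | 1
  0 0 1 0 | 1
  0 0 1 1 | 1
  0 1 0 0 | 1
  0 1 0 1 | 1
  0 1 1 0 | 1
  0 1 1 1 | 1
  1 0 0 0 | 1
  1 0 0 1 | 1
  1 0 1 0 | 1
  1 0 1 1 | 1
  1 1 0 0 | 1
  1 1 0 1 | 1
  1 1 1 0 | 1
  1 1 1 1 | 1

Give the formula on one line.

(((~d & ~c) & a) | (c | (b | d)))

  ~d = 1010101010101010
  ~c = 1100110011001100
  (~d & ~c) = 1000100010001000
  ((~d & ~c) & a) = 0000000010001000
  (b | d) = 0101111101011111
  (c | (b | d)) = 0111111101111111
  (((~d & ~c) & a) | (c | (b | d))) = 0111111111111111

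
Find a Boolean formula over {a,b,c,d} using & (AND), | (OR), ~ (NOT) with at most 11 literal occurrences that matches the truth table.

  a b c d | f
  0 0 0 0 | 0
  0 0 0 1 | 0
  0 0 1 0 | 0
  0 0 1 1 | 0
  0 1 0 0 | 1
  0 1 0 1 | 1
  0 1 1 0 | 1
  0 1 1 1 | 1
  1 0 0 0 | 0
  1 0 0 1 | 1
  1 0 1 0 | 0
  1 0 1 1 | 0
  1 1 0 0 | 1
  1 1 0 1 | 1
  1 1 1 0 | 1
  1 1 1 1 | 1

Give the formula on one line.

  ~a = 1111111100000000
  (~a | d) = 1111111101010101
  (b | a) = 0000111111111111
  ((~a | d) & (b | a)) = 0000111101010101
  ~c = 1100110011001100
  (~c | b) = 1100111111001111
  (((~a | d) & (b | a)) & (~c | b)) = 0000111101000101
  (d & (((~a | d) & (b | a)) & (~c | b))) = 0000010101000101
  (b | (d & (((~a | d) & (b | a)) & (~c | b)))) = 0000111101001111

(b | (d & (((~a | d) & (b | a)) & (~c | b))))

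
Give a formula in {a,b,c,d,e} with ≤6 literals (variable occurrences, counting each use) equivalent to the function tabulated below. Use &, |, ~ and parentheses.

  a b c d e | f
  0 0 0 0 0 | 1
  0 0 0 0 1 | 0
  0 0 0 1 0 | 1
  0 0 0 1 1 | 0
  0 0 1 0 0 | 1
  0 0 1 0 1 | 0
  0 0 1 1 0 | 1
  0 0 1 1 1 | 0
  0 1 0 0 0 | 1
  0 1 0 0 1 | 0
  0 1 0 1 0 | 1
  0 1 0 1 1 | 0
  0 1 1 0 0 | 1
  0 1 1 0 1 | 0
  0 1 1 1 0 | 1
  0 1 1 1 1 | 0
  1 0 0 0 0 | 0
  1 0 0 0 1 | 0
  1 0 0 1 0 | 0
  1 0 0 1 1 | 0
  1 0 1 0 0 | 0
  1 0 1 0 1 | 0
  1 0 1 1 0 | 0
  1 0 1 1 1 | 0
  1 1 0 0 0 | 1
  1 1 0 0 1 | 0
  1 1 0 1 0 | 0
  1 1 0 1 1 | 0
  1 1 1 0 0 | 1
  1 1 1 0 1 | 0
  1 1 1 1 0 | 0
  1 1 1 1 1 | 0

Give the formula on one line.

  ~e = 10101010101010101010101010101010
  ~d = 11001100110011001100110011001100
  ~a = 11111111111111110000000000000000
  (~d | ~a) = 11111111111111111100110011001100
  (~e & (~d | ~a)) = 10101010101010101000100010001000
  (~a | b) = 11111111111111110000000011111111
  ((~e & (~d | ~a)) & (~a | b)) = 10101010101010100000000010001000

((~e & (~d | ~a)) & (~a | b))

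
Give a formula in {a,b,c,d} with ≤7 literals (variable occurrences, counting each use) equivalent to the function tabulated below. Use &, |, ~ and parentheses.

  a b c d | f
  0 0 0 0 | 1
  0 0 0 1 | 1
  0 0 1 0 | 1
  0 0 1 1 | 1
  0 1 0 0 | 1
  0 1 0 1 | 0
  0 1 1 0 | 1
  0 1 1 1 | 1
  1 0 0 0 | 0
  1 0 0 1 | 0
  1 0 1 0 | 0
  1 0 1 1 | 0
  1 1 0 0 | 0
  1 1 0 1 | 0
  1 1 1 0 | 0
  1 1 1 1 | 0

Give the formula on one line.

  ~a = 1111111100000000
  ~b = 1111000011110000
  (~b | c) = 1111001111110011
  ~d = 1010101010101010
  (~d & ~a) = 1010101000000000
  ((~b | c) | (~d & ~a)) = 1111101111110011
  (~a & ((~b | c) | (~d & ~a))) = 1111101100000000

(~a & ((~b | c) | (~d & ~a)))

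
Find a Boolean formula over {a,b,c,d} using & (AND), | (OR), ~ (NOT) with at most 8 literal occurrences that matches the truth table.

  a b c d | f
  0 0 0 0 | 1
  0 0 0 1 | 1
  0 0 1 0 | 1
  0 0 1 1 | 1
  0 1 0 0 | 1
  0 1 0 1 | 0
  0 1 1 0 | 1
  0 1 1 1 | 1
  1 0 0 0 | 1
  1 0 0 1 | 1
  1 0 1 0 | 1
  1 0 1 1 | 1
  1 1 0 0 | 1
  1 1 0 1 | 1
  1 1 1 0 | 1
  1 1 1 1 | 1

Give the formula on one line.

  ~d = 1010101010101010
  ~c = 1100110011001100
  (~d & ~c) = 1000100010001000
  ~b = 1111000011110000
  (~b | a) = 1111000011111111
  ((~b | a) | c) = 1111001111111111
  ((~d & ~c) | ((~b | a) | c)) = 1111101111111111

((~d & ~c) | ((~b | a) | c))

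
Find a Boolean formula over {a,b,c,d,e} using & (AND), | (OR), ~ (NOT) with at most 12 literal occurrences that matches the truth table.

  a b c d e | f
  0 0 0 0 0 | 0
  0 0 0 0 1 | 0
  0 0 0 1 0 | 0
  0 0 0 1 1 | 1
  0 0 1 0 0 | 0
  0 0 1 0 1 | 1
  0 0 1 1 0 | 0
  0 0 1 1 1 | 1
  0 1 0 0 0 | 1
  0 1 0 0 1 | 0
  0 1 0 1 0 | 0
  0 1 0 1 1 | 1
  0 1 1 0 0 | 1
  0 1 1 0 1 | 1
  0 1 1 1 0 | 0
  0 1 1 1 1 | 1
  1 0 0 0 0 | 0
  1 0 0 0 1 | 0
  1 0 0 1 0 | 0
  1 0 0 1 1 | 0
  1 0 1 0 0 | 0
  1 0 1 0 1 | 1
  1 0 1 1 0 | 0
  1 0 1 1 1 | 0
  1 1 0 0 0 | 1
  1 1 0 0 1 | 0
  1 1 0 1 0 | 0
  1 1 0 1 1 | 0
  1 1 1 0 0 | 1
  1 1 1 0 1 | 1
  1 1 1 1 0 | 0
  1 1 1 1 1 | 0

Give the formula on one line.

  (d & e) = 00010001000100010001000100010001
  (e & c) = 00000101000001010000010100000101
  ~e = 10101010101010101010101010101010
  (b & ~e) = 00000000101010100000000010101010
  ((e & c) | (b & ~e)) = 00000101101011110000010110101111
  ((d & e) | ((e & c) | (b & ~e))) = 00010101101111110001010110111111
  ~d = 11001100110011001100110011001100
  ~a = 11111111111111110000000000000000
  (~a & e) = 01010101010101010000000000000000
  (~d | (~a & e)) = 11011101110111011100110011001100
  (((d & e) | ((e & c) | (b & ~e))) & (~d | (~a & e))) = 00010101100111010000010010001100

(((d & e) | ((e & c) | (b & ~e))) & (~d | (~a & e)))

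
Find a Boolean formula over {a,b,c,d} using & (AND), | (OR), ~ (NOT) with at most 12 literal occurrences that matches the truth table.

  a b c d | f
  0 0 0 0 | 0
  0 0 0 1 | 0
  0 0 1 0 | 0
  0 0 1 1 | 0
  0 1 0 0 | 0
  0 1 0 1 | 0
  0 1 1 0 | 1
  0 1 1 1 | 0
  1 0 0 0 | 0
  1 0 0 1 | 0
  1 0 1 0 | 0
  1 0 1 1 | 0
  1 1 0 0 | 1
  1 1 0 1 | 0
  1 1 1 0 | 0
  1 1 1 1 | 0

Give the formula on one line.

((b | (d & a)) & (((~c & a) & ~d) | (c & (~a & ~d))))

  (d & a) = 0000000001010101
  (b | (d & a)) = 0000111101011111
  ~c = 1100110011001100
  (~c & a) = 0000000011001100
  ~d = 1010101010101010
  ((~c & a) & ~d) = 0000000010001000
  ~a = 1111111100000000
  (~a & ~d) = 1010101000000000
  (c & (~a & ~d)) = 0010001000000000
  (((~c & a) & ~d) | (c & (~a & ~d))) = 0010001010001000
  ((b | (d & a)) & (((~c & a) & ~d) | (c & (~a & ~d)))) = 0000001000001000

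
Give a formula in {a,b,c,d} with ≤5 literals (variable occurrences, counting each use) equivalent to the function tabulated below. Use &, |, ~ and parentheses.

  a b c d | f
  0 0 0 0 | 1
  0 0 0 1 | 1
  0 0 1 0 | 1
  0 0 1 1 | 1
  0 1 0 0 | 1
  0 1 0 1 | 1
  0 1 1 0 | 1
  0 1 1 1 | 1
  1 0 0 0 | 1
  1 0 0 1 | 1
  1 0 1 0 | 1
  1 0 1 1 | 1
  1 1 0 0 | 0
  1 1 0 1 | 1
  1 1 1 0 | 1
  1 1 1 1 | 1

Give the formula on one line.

  ~b = 1111000011110000
  (~b & a) = 0000000011110000
  ~a = 1111111100000000
  (d | ~a) = 1111111101010101
  ((~b & a) | (d | ~a)) = 1111111111110101
  (((~b & a) | (d | ~a)) | c) = 1111111111110111

(((~b & a) | (d | ~a)) | c)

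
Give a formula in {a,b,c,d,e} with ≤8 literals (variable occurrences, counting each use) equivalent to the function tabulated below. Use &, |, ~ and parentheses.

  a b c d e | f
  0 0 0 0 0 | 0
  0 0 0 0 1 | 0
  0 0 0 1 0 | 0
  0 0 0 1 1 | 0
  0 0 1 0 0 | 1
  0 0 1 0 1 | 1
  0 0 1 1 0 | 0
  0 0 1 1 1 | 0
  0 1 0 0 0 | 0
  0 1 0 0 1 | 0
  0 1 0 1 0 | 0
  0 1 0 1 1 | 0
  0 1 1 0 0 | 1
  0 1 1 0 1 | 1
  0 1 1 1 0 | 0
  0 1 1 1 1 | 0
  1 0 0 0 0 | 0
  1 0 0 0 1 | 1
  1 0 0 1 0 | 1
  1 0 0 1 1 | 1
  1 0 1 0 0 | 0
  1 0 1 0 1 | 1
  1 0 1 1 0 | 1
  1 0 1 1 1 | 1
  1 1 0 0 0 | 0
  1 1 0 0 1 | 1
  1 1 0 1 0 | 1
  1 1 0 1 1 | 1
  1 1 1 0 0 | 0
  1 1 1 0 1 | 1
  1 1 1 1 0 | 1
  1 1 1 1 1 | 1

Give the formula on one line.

(((~d & c) | a) & (~a | (e | d)))

  ~d = 11001100110011001100110011001100
  (~d & c) = 00001100000011000000110000001100
  ((~d & c) | a) = 00001100000011001111111111111111
  ~a = 11111111111111110000000000000000
  (e | d) = 01110111011101110111011101110111
  (~a | (e | d)) = 11111111111111110111011101110111
  (((~d & c) | a) & (~a | (e | d))) = 00001100000011000111011101110111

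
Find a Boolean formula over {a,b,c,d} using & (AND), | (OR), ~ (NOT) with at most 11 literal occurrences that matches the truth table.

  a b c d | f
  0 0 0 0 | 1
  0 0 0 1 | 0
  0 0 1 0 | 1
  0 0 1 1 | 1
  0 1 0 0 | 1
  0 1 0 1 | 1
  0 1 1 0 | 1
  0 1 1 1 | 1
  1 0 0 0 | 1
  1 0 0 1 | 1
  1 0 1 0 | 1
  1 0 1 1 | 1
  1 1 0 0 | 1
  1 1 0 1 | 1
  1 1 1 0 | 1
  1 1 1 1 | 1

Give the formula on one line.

((a | (b | ~d)) | (c | (((~b & c) | a) | (d & c))))

  ~d = 1010101010101010
  (b | ~d) = 1010111110101111
  (a | (b | ~d)) = 1010111111111111
  ~b = 1111000011110000
  (~b & c) = 0011000000110000
  ((~b & c) | a) = 0011000011111111
  (d & c) = 0001000100010001
  (((~b & c) | a) | (d & c)) = 0011000111111111
  (c | (((~b & c) | a) | (d & c))) = 0011001111111111
  ((a | (b | ~d)) | (c | (((~b & c) | a) | (d & c)))) = 1011111111111111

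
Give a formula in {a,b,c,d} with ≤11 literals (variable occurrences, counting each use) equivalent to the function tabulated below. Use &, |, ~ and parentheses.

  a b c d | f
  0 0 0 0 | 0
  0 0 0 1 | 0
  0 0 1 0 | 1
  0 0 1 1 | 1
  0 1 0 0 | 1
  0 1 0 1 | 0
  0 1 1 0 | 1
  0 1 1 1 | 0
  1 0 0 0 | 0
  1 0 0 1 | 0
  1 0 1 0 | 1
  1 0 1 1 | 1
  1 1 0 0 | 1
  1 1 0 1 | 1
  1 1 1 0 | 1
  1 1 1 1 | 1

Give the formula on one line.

((~d & b) | ((a & b) | (((c | d) & (~d | c)) & ~b)))

  ~d = 1010101010101010
  (~d & b) = 0000101000001010
  (a & b) = 0000000000001111
  (c | d) = 0111011101110111
  (~d | c) = 1011101110111011
  ((c | d) & (~d | c)) = 0011001100110011
  ~b = 1111000011110000
  (((c | d) & (~d | c)) & ~b) = 0011000000110000
  ((a & b) | (((c | d) & (~d | c)) & ~b)) = 0011000000111111
  ((~d & b) | ((a & b) | (((c | d) & (~d | c)) & ~b))) = 0011101000111111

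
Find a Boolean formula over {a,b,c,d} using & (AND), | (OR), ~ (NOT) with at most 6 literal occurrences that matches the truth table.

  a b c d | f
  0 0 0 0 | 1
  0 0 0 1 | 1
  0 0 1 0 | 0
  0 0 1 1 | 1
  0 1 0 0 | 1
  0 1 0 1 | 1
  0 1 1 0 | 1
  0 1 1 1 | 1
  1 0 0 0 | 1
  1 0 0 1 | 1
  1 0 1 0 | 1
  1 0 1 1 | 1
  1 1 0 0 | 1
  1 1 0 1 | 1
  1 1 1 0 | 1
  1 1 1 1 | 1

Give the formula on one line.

(((b | a) | d) | (~c | b))

  (b | a) = 0000111111111111
  ((b | a) | d) = 0101111111111111
  ~c = 1100110011001100
  (~c | b) = 1100111111001111
  (((b | a) | d) | (~c | b)) = 1101111111111111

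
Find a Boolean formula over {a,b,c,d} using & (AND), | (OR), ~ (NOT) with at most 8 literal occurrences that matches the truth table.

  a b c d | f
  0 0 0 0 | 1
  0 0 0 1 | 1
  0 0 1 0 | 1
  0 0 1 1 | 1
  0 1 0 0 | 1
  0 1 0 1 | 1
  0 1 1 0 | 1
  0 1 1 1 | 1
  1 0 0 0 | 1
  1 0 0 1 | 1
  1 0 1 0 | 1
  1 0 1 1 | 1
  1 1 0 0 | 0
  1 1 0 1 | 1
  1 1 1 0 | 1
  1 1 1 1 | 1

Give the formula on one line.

  (d | c) = 0111011101110111
  ~b = 1111000011110000
  (~b & a) = 0000000011110000
  ~a = 1111111100000000
  ((~b & a) | ~a) = 1111111111110000
  ((d | c) | ((~b & a) | ~a)) = 1111111111110111

((d | c) | ((~b & a) | ~a))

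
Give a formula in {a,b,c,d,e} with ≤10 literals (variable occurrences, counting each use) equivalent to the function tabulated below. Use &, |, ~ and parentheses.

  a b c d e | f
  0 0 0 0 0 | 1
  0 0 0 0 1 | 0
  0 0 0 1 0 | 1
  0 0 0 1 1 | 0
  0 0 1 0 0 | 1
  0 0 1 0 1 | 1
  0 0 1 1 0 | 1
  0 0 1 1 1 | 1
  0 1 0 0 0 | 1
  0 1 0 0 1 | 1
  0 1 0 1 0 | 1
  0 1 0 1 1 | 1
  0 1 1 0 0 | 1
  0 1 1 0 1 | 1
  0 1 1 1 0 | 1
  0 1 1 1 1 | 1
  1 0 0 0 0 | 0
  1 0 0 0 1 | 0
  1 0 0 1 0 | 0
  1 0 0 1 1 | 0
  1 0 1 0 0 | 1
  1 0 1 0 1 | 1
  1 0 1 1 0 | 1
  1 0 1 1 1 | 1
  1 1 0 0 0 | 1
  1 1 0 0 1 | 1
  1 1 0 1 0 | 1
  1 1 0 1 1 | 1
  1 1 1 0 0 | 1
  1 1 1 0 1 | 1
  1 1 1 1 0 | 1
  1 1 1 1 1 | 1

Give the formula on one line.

  (e | b) = 01010101111111110101010111111111
  ((e | b) | c) = 01011111111111110101111111111111
  ~a = 11111111111111110000000000000000
  (~a | e) = 11111111111111110101010101010101
  (((e | b) | c) | (~a | e)) = 11111111111111110101111111111111
  ~e = 10101010101010101010101010101010
  ~b = 11111111000000001111111100000000
  (~e & ~b) = 10101010000000001010101000000000
  ((((e | b) | c) | (~a | e)) & (~e & ~b)) = 10101010000000000000101000000000
  (((((e | b) | c) | (~a | e)) & (~e & ~b)) | c) = 10101111000011110000111100001111
  ((((((e | b) | c) | (~a | e)) & (~e & ~b)) | c) | b) = 10101111111111110000111111111111

((((((e | b) | c) | (~a | e)) & (~e & ~b)) | c) | b)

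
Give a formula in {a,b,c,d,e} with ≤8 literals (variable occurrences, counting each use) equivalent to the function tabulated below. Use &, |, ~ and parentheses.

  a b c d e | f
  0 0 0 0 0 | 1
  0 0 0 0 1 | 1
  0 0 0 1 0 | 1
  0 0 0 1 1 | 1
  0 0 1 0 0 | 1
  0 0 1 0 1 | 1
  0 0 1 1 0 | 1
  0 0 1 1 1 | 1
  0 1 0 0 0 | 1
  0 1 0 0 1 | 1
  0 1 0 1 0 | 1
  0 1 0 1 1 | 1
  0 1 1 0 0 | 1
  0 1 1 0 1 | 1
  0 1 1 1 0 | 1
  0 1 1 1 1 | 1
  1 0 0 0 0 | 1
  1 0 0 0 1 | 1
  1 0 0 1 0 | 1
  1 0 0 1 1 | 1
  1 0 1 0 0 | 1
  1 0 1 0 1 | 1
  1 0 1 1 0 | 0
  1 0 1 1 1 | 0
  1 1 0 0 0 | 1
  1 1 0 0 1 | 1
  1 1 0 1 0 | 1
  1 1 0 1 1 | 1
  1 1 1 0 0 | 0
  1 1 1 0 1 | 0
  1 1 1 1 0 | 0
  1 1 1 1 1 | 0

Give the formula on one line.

(((~a | ~c) & (d | b)) | (~b & ~d))

  ~a = 11111111111111110000000000000000
  ~c = 11110000111100001111000011110000
  (~a | ~c) = 11111111111111111111000011110000
  (d | b) = 00110011111111110011001111111111
  ((~a | ~c) & (d | b)) = 00110011111111110011000011110000
  ~b = 11111111000000001111111100000000
  ~d = 11001100110011001100110011001100
  (~b & ~d) = 11001100000000001100110000000000
  (((~a | ~c) & (d | b)) | (~b & ~d)) = 11111111111111111111110011110000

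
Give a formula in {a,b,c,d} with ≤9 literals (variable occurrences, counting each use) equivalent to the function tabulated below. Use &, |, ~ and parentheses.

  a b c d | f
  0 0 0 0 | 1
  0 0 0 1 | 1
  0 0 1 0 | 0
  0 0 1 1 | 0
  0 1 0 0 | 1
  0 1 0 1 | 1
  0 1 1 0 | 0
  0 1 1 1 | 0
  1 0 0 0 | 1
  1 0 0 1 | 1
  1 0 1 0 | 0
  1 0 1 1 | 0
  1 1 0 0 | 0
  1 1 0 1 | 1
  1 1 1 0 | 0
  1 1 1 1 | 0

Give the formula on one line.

  ~c = 1100110011001100
  ~b = 1111000011110000
  ~d = 1010101010101010
  (~b & ~d) = 1010000010100000
  ~a = 1111111100000000
  (d | ~a) = 1111111101010101
  (d | b) = 0101111101011111
  ((d | ~a) & (d | b)) = 0101111101010101
  ((~b & ~d) | ((d | ~a) & (d | b))) = 1111111111110101
  (~c & ((~b & ~d) | ((d | ~a) & (d | b)))) = 1100110011000100

(~c & ((~b & ~d) | ((d | ~a) & (d | b))))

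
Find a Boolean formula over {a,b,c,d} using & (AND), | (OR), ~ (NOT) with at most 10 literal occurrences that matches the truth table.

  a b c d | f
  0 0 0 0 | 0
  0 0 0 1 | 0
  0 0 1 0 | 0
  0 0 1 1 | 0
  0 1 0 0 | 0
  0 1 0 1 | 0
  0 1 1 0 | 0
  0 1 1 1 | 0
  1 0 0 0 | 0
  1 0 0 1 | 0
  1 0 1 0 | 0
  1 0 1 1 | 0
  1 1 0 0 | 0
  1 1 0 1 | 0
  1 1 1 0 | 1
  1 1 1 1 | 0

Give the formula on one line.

((c & (~d | (~c & ~a))) & (((b & a) & c) | ~c))

  ~d = 1010101010101010
  ~c = 1100110011001100
  ~a = 1111111100000000
  (~c & ~a) = 1100110000000000
  (~d | (~c & ~a)) = 1110111010101010
  (c & (~d | (~c & ~a))) = 0010001000100010
  (b & a) = 0000000000001111
  ((b & a) & c) = 0000000000000011
  (((b & a) & c) | ~c) = 1100110011001111
  ((c & (~d | (~c & ~a))) & (((b & a) & c) | ~c)) = 0000000000000010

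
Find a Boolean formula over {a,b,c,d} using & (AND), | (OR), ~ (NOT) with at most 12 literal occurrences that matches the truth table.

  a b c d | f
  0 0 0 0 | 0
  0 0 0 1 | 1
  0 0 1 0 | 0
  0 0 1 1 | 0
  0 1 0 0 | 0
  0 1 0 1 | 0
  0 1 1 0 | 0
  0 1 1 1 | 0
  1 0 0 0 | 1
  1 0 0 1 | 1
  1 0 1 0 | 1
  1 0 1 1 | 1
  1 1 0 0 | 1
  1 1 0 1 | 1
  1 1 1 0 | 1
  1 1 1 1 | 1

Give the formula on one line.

  ~c = 1100110011001100
  ~a = 1111111100000000
  ~d = 1010101010101010
  (~a | ~d) = 1111111110101010
  (~c & (~a | ~d)) = 1100110010001000
  (d & (~c & (~a | ~d))) = 0100010000000000
  ~b = 1111000011110000
  (d & b) = 0000010100000101
  (c & (d & b)) = 0000000100000001
  (~b | (c & (d & b))) = 1111000111110001
  ((d & (~c & (~a | ~d))) & (~b | (c & (d & b)))) = 0100000000000000
  (a | ((d & (~c & (~a | ~d))) & (~b | (c & (d & b))))) = 0100000011111111

(a | ((d & (~c & (~a | ~d))) & (~b | (c & (d & b)))))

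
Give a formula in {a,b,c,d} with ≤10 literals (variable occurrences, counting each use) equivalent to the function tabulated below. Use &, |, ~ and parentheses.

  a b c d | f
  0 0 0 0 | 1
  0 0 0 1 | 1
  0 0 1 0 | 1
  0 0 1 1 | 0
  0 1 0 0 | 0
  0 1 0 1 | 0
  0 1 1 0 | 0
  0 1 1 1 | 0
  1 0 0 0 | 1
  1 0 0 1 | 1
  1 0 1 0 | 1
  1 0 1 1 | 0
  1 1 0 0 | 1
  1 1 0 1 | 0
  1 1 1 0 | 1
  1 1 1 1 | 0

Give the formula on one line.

  ~b = 1111000011110000
  (~b | a) = 1111000011111111
  ~d = 1010101010101010
  ((~b | a) & ~d) = 1010000010101010
  ~c = 1100110011001100
  (~c & d) = 0100010001000100
  (~b & ~c) = 1100000011000000
  ((~c & d) & (~b & ~c)) = 0100000001000000
  (((~b | a) & ~d) | ((~c & d) & (~b & ~c))) = 1110000011101010

(((~b | a) & ~d) | ((~c & d) & (~b & ~c)))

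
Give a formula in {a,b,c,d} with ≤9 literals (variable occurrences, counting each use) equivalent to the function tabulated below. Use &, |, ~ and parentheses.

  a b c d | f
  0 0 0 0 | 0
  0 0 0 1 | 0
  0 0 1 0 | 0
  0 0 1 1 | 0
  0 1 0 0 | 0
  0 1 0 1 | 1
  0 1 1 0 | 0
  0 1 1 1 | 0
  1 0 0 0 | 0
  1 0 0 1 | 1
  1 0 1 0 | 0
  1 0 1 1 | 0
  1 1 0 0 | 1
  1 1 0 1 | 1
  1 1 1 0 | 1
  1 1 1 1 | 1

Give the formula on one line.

((b | a) & ((~c & d) | (b & a)))

  (b | a) = 0000111111111111
  ~c = 1100110011001100
  (~c & d) = 0100010001000100
  (b & a) = 0000000000001111
  ((~c & d) | (b & a)) = 0100010001001111
  ((b | a) & ((~c & d) | (b & a))) = 0000010001001111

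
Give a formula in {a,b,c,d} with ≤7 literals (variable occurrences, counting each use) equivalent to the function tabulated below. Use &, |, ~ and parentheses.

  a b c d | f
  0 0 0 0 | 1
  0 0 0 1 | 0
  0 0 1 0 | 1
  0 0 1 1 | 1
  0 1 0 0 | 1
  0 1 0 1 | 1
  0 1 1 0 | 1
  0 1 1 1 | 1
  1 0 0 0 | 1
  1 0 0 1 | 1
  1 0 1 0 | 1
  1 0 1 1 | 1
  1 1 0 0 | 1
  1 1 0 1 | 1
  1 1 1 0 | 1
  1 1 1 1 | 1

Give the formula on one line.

  ~b = 1111000011110000
  (~b & a) = 0000000011110000
  ~d = 1010101010101010
  (c | a) = 0011001111111111
  (~d | (c | a)) = 1011101111111111
  ~a = 1111111100000000
  ((~d | (c | a)) & ~a) = 1011101100000000
  ((~b & a) | ((~d | (c | a)) & ~a)) = 1011101111110000
  (((~b & a) | ((~d | (c | a)) & ~a)) | b) = 1011111111111111

(((~b & a) | ((~d | (c | a)) & ~a)) | b)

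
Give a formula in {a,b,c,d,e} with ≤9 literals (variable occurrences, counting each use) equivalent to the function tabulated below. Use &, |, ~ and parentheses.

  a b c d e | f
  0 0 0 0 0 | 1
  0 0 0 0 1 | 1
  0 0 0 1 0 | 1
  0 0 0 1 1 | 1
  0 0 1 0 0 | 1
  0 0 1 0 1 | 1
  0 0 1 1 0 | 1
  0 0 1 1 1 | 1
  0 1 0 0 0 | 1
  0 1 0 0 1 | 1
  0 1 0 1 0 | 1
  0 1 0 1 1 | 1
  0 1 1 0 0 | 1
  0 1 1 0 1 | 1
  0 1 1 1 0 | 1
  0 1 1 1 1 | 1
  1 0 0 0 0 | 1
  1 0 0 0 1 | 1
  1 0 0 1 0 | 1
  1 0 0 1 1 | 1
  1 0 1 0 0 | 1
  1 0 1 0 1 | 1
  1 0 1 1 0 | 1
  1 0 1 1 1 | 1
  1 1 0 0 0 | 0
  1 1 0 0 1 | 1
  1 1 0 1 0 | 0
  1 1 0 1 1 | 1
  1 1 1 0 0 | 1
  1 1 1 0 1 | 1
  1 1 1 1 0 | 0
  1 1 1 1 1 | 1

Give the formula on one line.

(((~b | (d & ~a)) | e) | (~d & (b & (d | (c | ~a)))))

  ~b = 11111111000000001111111100000000
  ~a = 11111111111111110000000000000000
  (d & ~a) = 00110011001100110000000000000000
  (~b | (d & ~a)) = 11111111001100111111111100000000
  ((~b | (d & ~a)) | e) = 11111111011101111111111101010101
  ~d = 11001100110011001100110011001100
  (c | ~a) = 11111111111111110000111100001111
  (d | (c | ~a)) = 11111111111111110011111100111111
  (b & (d | (c | ~a))) = 00000000111111110000000000111111
  (~d & (b & (d | (c | ~a)))) = 00000000110011000000000000001100
  (((~b | (d & ~a)) | e) | (~d & (b & (d | (c | ~a))))) = 11111111111111111111111101011101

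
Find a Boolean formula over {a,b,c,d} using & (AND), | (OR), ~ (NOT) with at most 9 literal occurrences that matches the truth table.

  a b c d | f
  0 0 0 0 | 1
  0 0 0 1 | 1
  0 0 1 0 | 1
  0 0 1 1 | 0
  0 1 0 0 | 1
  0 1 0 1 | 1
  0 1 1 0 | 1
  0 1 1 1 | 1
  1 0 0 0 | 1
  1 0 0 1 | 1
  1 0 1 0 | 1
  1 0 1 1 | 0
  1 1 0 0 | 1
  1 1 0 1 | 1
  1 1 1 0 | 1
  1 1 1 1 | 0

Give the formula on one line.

((~c | ~d) | ((b | (c & (d | b))) & (~a & (b | ~d))))

  ~c = 1100110011001100
  ~d = 1010101010101010
  (~c | ~d) = 1110111011101110
  (d | b) = 0101111101011111
  (c & (d | b)) = 0001001100010011
  (b | (c & (d | b))) = 0001111100011111
  ~a = 1111111100000000
  (b | ~d) = 1010111110101111
  (~a & (b | ~d)) = 1010111100000000
  ((b | (c & (d | b))) & (~a & (b | ~d))) = 0000111100000000
  ((~c | ~d) | ((b | (c & (d | b))) & (~a & (b | ~d)))) = 1110111111101110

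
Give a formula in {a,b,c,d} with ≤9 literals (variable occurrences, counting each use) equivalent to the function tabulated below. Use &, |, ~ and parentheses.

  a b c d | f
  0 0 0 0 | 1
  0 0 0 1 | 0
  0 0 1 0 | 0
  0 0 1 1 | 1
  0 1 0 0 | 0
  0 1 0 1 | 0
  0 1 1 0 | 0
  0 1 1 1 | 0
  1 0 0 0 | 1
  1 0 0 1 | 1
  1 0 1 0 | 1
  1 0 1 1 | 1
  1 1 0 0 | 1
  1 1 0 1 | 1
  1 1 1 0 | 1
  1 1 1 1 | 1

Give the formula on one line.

((((~d | b) | (a | c)) & ((d | ~c) & ~b)) | a)

  ~d = 1010101010101010
  (~d | b) = 1010111110101111
  (a | c) = 0011001111111111
  ((~d | b) | (a | c)) = 1011111111111111
  ~c = 1100110011001100
  (d | ~c) = 1101110111011101
  ~b = 1111000011110000
  ((d | ~c) & ~b) = 1101000011010000
  (((~d | b) | (a | c)) & ((d | ~c) & ~b)) = 1001000011010000
  ((((~d | b) | (a | c)) & ((d | ~c) & ~b)) | a) = 1001000011111111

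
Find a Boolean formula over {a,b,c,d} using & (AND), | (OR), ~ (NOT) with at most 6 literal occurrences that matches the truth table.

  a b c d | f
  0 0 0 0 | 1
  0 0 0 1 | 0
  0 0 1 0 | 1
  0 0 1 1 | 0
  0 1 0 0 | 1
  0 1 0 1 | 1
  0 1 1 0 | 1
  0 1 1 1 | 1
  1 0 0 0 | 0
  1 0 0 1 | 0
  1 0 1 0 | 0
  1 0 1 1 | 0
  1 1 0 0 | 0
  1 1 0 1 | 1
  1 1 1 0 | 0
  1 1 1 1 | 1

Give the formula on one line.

  ~d = 1010101010101010
  ~a = 1111111100000000
  (~d & ~a) = 1010101000000000
  (b & d) = 0000010100000101
  ((~d & ~a) | (b & d)) = 1010111100000101

((~d & ~a) | (b & d))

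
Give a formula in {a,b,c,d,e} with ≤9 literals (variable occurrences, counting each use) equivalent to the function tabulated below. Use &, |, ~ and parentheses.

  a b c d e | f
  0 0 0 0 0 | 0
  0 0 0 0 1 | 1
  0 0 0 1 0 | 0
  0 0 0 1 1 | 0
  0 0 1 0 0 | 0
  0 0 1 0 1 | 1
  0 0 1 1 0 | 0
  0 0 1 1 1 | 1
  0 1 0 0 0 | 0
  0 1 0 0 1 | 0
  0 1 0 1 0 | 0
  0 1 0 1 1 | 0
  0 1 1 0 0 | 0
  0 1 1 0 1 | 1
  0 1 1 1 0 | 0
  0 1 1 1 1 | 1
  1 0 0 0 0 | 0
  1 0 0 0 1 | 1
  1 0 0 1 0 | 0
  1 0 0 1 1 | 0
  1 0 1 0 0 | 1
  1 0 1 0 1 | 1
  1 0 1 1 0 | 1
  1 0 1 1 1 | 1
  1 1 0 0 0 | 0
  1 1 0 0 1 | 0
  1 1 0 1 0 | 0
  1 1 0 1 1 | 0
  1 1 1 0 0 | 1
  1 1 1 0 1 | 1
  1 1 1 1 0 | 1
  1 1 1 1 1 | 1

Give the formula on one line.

  (a | e) = 01010101010101011111111111111111
  ~d = 11001100110011001100110011001100
  (~d | c) = 11001111110011111100111111001111
  ~b = 11111111000000001111111100000000
  ((~d | c) & ~b) = 11001111000000001100111100000000
  (((~d | c) & ~b) & e) = 01000101000000000100010100000000
  ((((~d | c) & ~b) & e) | c) = 01001111000011110100111100001111
  ((a | e) & ((((~d | c) & ~b) & e) | c)) = 01000101000001010100111100001111

((a | e) & ((((~d | c) & ~b) & e) | c))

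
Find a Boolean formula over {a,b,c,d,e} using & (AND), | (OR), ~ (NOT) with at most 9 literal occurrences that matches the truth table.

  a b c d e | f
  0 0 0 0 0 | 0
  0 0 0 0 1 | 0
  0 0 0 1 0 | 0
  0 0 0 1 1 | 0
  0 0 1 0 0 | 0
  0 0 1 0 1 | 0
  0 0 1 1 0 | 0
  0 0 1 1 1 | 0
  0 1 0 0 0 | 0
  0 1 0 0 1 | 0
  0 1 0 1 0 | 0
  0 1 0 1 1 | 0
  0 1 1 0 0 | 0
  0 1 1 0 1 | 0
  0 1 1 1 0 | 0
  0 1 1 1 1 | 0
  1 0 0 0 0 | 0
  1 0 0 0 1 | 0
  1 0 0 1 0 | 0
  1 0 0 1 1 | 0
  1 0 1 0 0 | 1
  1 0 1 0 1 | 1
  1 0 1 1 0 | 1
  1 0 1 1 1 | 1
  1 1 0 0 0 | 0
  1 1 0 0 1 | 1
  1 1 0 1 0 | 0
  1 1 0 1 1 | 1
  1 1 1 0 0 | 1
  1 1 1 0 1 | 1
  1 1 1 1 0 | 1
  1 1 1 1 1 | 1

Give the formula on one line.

(((c & a) | (b & e)) & ((~e & c) | a))

  (c & a) = 00000000000000000000111100001111
  (b & e) = 00000000010101010000000001010101
  ((c & a) | (b & e)) = 00000000010101010000111101011111
  ~e = 10101010101010101010101010101010
  (~e & c) = 00001010000010100000101000001010
  ((~e & c) | a) = 00001010000010101111111111111111
  (((c & a) | (b & e)) & ((~e & c) | a)) = 00000000000000000000111101011111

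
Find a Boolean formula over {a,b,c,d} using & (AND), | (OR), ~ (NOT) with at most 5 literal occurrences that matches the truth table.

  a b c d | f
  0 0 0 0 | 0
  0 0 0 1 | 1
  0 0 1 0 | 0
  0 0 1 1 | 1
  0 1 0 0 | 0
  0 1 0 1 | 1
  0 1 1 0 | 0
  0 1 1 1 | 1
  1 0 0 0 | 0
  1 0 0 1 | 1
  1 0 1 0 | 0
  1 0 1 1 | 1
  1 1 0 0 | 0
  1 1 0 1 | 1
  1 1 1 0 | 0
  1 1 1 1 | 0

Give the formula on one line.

  ~a = 1111111100000000
  ~b = 1111000011110000
  ~c = 1100110011001100
  (~b | ~c) = 1111110011111100
  (~a | (~b | ~c)) = 1111111111111100
  (d & (~a | (~b | ~c))) = 0101010101010100

(d & (~a | (~b | ~c)))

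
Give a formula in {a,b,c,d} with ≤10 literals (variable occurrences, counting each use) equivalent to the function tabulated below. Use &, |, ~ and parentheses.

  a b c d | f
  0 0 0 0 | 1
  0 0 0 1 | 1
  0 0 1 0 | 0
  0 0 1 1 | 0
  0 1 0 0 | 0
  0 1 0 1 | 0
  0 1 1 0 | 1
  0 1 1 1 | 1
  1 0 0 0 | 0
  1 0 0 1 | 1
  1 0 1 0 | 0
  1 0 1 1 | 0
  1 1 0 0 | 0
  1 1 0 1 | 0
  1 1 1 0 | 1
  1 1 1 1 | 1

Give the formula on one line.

(((((a | ~d) & ~a) | c) | d) & ((~c | b) & (c | ~b)))

  ~d = 1010101010101010
  (a | ~d) = 1010101011111111
  ~a = 1111111100000000
  ((a | ~d) & ~a) = 1010101000000000
  (((a | ~d) & ~a) | c) = 1011101100110011
  ((((a | ~d) & ~a) | c) | d) = 1111111101110111
  ~c = 1100110011001100
  (~c | b) = 1100111111001111
  ~b = 1111000011110000
  (c | ~b) = 1111001111110011
  ((~c | b) & (c | ~b)) = 1100001111000011
  (((((a | ~d) & ~a) | c) | d) & ((~c | b) & (c | ~b))) = 1100001101000011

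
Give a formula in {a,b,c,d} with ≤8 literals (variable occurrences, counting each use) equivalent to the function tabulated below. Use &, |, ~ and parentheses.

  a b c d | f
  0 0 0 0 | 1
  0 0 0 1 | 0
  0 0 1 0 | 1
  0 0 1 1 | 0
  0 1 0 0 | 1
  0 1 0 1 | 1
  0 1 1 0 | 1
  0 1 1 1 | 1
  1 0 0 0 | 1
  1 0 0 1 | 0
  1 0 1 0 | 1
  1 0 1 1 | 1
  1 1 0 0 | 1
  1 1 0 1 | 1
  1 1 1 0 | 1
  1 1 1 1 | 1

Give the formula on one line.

((b | ~d) | (((~d | (c & ~b)) & a) & (d | c)))

  ~d = 1010101010101010
  (b | ~d) = 1010111110101111
  ~b = 1111000011110000
  (c & ~b) = 0011000000110000
  (~d | (c & ~b)) = 1011101010111010
  ((~d | (c & ~b)) & a) = 0000000010111010
  (d | c) = 0111011101110111
  (((~d | (c & ~b)) & a) & (d | c)) = 0000000000110010
  ((b | ~d) | (((~d | (c & ~b)) & a) & (d | c))) = 1010111110111111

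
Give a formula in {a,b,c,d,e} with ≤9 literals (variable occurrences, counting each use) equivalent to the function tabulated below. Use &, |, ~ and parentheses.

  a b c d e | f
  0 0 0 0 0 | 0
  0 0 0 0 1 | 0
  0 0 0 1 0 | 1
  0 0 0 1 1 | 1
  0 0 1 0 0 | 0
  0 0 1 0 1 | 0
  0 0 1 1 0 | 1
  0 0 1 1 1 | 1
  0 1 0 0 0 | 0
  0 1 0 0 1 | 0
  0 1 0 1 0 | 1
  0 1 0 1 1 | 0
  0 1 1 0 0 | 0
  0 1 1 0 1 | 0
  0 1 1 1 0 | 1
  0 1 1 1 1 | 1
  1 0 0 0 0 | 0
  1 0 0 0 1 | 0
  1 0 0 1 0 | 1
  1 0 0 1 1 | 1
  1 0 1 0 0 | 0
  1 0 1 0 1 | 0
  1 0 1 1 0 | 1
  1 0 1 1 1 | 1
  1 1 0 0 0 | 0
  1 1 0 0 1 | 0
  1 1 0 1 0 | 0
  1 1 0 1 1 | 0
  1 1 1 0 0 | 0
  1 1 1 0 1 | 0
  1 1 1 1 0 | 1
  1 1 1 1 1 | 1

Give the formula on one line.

  ~b = 11111111000000001111111100000000
  (d & ~b) = 00110011000000000011001100000000
  ((d & ~b) | c) = 00111111000011110011111100001111
  (((d & ~b) | c) & d) = 00110011000000110011001100000011
  ~e = 10101010101010101010101010101010
  ~a = 11111111111111110000000000000000
  (~e & ~a) = 10101010101010100000000000000000
  ((~e & ~a) & d) = 00100010001000100000000000000000
  ((((d & ~b) | c) & d) | ((~e & ~a) & d)) = 00110011001000110011001100000011

((((d & ~b) | c) & d) | ((~e & ~a) & d))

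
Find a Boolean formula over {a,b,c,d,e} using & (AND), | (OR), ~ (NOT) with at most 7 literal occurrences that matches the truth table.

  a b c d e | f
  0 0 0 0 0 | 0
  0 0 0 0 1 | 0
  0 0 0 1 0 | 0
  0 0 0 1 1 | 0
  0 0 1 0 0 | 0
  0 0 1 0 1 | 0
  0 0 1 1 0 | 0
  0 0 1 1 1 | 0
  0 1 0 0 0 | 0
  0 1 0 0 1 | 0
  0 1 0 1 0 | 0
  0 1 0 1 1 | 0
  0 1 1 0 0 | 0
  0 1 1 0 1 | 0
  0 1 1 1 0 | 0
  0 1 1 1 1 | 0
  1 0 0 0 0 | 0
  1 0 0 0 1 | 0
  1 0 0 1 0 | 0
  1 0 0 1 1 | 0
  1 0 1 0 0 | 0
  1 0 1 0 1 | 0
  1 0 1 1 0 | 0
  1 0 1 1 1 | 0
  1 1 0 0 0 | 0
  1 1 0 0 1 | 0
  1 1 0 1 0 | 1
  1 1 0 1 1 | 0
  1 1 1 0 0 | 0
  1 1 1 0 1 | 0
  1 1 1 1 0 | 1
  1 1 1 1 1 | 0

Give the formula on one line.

(((d & ((e & d) | b)) & ~e) & (a & ~e))

  (e & d) = 00010001000100010001000100010001
  ((e & d) | b) = 00010001111111110001000111111111
  (d & ((e & d) | b)) = 00010001001100110001000100110011
  ~e = 10101010101010101010101010101010
  ((d & ((e & d) | b)) & ~e) = 00000000001000100000000000100010
  (a & ~e) = 00000000000000001010101010101010
  (((d & ((e & d) | b)) & ~e) & (a & ~e)) = 00000000000000000000000000100010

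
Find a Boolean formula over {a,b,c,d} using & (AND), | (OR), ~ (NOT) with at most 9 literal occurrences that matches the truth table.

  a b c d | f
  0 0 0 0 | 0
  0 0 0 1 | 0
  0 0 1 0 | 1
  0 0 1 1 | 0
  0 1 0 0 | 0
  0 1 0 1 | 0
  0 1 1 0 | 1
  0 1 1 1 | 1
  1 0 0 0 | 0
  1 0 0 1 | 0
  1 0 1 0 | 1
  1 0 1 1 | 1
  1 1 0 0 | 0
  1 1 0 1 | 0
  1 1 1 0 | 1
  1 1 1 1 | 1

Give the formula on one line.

  ~a = 1111111100000000
  (b & ~a) = 0000111100000000
  ~d = 1010101010101010
  ~c = 1100110011001100
  (~c & ~a) = 1100110000000000
  ((~c & ~a) | c) = 1111111100110011
  (((~c & ~a) | c) & a) = 0000000000110011
  (~d | (((~c & ~a) | c) & a)) = 1010101010111011
  ((b & ~a) | (~d | (((~c & ~a) | c) & a))) = 1010111110111011
  (((b & ~a) | (~d | (((~c & ~a) | c) & a))) & c) = 0010001100110011

(((b & ~a) | (~d | (((~c & ~a) | c) & a))) & c)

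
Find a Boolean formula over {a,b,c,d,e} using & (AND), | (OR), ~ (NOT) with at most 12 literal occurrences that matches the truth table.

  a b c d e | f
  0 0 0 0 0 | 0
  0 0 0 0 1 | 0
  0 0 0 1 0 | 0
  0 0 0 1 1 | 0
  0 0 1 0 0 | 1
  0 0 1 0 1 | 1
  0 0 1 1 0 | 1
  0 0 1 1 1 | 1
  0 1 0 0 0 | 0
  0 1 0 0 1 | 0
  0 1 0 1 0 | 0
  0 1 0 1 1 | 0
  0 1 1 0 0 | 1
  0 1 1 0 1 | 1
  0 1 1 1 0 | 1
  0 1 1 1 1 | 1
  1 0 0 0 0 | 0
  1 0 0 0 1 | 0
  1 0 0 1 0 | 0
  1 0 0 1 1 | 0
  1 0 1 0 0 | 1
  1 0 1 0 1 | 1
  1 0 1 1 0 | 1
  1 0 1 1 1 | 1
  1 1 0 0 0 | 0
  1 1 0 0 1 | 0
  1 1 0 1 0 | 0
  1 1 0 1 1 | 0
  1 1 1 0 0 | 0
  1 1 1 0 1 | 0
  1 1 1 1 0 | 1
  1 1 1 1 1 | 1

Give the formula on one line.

  ~a = 11111111111111110000000000000000
  ~e = 10101010101010101010101010101010
  (a & ~e) = 00000000000000001010101010101010
  ((a & ~e) | c) = 00001111000011111010111110101111
  (b & ((a & ~e) | c)) = 00000000000011110000000010101111
  (~a & (b & ((a & ~e) | c))) = 00000000000011110000000000000000
  ((~a & (b & ((a & ~e) | c))) | d) = 00110011001111110011001100110011
  ~b = 11111111000000001111111100000000
  (~b & c) = 00001111000000000000111100000000
  (((~a & (b & ((a & ~e) | c))) | d) | (~b & c)) = 00111111001111110011111100110011
  (c & (((~a & (b & ((a & ~e) | c))) | d) | (~b & c))) = 00001111000011110000111100000011

(c & (((~a & (b & ((a & ~e) | c))) | d) | (~b & c)))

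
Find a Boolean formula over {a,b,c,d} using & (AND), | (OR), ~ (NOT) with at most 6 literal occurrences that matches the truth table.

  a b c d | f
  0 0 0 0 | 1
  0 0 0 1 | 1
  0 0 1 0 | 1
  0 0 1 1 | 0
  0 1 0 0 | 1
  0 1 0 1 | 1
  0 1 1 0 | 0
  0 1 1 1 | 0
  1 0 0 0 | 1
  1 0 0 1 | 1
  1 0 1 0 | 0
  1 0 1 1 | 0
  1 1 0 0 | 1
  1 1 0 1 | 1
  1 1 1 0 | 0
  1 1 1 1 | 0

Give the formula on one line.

(~c | ((a | (~d & ~b)) & ~a))

  ~c = 1100110011001100
  ~d = 1010101010101010
  ~b = 1111000011110000
  (~d & ~b) = 1010000010100000
  (a | (~d & ~b)) = 1010000011111111
  ~a = 1111111100000000
  ((a | (~d & ~b)) & ~a) = 1010000000000000
  (~c | ((a | (~d & ~b)) & ~a)) = 1110110011001100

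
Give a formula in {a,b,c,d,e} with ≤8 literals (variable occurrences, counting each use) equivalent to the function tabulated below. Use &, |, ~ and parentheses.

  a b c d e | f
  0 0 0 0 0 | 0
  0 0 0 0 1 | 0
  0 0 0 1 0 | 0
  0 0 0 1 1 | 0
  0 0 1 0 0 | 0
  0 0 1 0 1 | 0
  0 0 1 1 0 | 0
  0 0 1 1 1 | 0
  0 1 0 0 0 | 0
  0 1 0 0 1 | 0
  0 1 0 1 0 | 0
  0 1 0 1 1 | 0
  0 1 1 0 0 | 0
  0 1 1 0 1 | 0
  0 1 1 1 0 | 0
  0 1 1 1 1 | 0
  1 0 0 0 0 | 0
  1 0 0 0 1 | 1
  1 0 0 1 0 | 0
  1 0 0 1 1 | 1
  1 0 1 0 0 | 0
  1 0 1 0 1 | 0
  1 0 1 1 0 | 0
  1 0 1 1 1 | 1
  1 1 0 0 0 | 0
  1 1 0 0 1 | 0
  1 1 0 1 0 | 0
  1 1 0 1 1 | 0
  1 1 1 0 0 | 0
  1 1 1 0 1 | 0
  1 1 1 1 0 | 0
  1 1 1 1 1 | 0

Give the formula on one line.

  ~c = 11110000111100001111000011110000
  (d | ~c) = 11110011111100111111001111110011
  ((d | ~c) & e) = 01010001010100010101000101010001
  ~b = 11111111000000001111111100000000
  (a & ~b) = 00000000000000001111111100000000
  (((d | ~c) & e) & (a & ~b)) = 00000000000000000101000100000000

(((d | ~c) & e) & (a & ~b))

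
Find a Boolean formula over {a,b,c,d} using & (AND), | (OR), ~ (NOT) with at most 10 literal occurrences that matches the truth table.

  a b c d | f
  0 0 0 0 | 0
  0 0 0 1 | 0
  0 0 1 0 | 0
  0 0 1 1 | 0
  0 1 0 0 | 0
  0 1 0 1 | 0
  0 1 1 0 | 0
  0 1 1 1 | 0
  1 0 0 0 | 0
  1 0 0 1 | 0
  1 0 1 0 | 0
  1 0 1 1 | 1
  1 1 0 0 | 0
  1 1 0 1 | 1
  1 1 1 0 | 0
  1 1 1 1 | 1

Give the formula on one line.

  (d & a) = 0000000001010101
  ~c = 1100110011001100
  (~c & b) = 0000110000001100
  ((~c & b) | c) = 0011111100111111
  (c | a) = 0011001111111111
  ~d = 1010101010101010
  ((c | a) & ~d) = 0010001010101010
  (((~c & b) | c) | ((c | a) & ~d)) = 0011111110111111
  ((d & a) & (((~c & b) | c) | ((c | a) & ~d))) = 0000000000010101

((d & a) & (((~c & b) | c) | ((c | a) & ~d)))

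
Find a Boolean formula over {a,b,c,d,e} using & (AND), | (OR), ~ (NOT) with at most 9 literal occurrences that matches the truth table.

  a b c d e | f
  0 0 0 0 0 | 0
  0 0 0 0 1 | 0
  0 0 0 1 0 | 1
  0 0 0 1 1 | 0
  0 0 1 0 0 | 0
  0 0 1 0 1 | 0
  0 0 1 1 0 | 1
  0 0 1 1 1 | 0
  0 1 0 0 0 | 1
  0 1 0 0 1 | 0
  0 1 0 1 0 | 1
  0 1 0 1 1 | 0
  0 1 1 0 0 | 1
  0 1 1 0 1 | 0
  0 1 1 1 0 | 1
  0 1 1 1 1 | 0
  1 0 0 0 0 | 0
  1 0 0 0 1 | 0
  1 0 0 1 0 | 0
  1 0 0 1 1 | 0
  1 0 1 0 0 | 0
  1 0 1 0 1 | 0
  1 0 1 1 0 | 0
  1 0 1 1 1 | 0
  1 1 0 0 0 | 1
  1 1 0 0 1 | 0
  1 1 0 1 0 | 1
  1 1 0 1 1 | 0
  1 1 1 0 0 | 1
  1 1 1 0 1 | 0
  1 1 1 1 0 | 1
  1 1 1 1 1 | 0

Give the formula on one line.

((b | ((c & (~c | b)) | ~a)) & (~e & (b | d)))

  ~c = 11110000111100001111000011110000
  (~c | b) = 11110000111111111111000011111111
  (c & (~c | b)) = 00000000000011110000000000001111
  ~a = 11111111111111110000000000000000
  ((c & (~c | b)) | ~a) = 11111111111111110000000000001111
  (b | ((c & (~c | b)) | ~a)) = 11111111111111110000000011111111
  ~e = 10101010101010101010101010101010
  (b | d) = 00110011111111110011001111111111
  (~e & (b | d)) = 00100010101010100010001010101010
  ((b | ((c & (~c | b)) | ~a)) & (~e & (b | d))) = 00100010101010100000000010101010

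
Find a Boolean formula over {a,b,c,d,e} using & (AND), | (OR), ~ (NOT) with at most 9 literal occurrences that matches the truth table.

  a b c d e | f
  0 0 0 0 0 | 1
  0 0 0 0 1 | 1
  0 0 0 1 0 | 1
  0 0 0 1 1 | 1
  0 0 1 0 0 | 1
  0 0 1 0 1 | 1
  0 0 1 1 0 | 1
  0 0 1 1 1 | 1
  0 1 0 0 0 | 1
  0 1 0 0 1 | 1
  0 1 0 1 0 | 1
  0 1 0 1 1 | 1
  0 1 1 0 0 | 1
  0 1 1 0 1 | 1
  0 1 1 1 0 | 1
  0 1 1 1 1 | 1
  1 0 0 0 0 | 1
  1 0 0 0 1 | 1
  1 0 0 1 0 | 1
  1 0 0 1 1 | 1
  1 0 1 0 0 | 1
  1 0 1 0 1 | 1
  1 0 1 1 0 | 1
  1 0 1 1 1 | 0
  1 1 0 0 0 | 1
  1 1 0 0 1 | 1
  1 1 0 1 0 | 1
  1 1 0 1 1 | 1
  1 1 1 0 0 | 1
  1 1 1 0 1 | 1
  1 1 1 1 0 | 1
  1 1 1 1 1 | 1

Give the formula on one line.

(((d & ~a) | (b | ~d)) | ((~c | d) & (~e | ~c)))

  ~a = 11111111111111110000000000000000
  (d & ~a) = 00110011001100110000000000000000
  ~d = 11001100110011001100110011001100
  (b | ~d) = 11001100111111111100110011111111
  ((d & ~a) | (b | ~d)) = 11111111111111111100110011111111
  ~c = 11110000111100001111000011110000
  (~c | d) = 11110011111100111111001111110011
  ~e = 10101010101010101010101010101010
  (~e | ~c) = 11111010111110101111101011111010
  ((~c | d) & (~e | ~c)) = 11110010111100101111001011110010
  (((d & ~a) | (b | ~d)) | ((~c | d) & (~e | ~c))) = 11111111111111111111111011111111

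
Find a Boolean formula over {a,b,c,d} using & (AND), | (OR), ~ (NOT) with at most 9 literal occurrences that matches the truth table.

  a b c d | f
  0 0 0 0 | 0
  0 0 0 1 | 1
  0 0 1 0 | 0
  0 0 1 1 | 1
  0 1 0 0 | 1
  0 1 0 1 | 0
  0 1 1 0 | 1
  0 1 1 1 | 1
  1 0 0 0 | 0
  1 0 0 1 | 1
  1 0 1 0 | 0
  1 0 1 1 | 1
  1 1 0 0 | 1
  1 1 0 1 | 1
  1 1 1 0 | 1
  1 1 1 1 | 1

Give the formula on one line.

  (a | c) = 0011001111111111
  ~d = 1010101010101010
  (~d | a) = 1010101011111111
  ~a = 1111111100000000
  ~b = 1111000011110000
  (~a & ~b) = 1111000000000000
  ((~d | a) | (~a & ~b)) = 1111101011111111
  ((a | c) | ((~d | a) | (~a & ~b))) = 1111101111111111
  (d | b) = 0101111101011111
  (((a | c) | ((~d | a) | (~a & ~b))) & (d | b)) = 0101101101011111

(((a | c) | ((~d | a) | (~a & ~b))) & (d | b))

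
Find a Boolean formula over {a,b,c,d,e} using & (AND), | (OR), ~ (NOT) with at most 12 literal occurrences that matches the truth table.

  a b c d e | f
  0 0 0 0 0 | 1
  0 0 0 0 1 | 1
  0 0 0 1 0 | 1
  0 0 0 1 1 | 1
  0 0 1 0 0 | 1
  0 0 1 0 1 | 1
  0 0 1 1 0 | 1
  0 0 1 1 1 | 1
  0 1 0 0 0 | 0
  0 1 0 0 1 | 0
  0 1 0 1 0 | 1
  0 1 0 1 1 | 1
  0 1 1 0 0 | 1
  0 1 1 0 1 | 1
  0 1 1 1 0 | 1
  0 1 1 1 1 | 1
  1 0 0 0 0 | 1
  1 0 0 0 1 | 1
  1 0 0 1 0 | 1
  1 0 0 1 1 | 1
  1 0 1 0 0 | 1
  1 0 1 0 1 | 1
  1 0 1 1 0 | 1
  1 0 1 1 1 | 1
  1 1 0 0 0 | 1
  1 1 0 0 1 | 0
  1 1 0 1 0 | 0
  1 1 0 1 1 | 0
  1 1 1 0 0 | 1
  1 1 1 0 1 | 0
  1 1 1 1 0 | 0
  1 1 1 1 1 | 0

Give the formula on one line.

((a & (~e & ((~d | ~a) & b))) | (~b | (~a & (c | d))))

  ~e = 10101010101010101010101010101010
  ~d = 11001100110011001100110011001100
  ~a = 11111111111111110000000000000000
  (~d | ~a) = 11111111111111111100110011001100
  ((~d | ~a) & b) = 00000000111111110000000011001100
  (~e & ((~d | ~a) & b)) = 00000000101010100000000010001000
  (a & (~e & ((~d | ~a) & b))) = 00000000000000000000000010001000
  ~b = 11111111000000001111111100000000
  (c | d) = 00111111001111110011111100111111
  (~a & (c | d)) = 00111111001111110000000000000000
  (~b | (~a & (c | d))) = 11111111001111111111111100000000
  ((a & (~e & ((~d | ~a) & b))) | (~b | (~a & (c | d)))) = 11111111001111111111111110001000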